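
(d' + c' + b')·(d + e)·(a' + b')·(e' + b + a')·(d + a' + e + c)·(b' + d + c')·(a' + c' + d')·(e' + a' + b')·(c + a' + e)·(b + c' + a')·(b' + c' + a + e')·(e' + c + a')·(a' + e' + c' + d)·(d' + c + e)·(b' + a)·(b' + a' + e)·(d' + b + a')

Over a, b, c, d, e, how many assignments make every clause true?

There are 2^5 = 32 truth assignments over (a, b, c, d, e).
Split on d. With d = 1, the clauses containing d are satisfied and d' drops from the rest; 3 of the 2^4 = 16 assignments to the other variables satisfy what remains.
With d = 0, by the same count on the reduced clause set, 2 assignments work.
(One model: a=F, b=F, c=F, d=F, e=T.)
Total: 3 + 2 = 5.

5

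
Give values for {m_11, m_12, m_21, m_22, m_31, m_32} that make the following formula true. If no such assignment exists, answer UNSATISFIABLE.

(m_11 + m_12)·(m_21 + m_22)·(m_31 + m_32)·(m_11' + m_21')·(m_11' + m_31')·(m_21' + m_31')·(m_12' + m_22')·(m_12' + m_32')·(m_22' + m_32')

Branch on m_11: set m_11 = 1.
Unit clause (m_21') forces m_21 = 0.
Unit clause (m_22) forces m_22 = 1.
Unit clause (m_31') forces m_31 = 0.
Unit clause (m_32) forces m_32 = 1.
But (m_32') is also a unit clause — contradiction.
So m_11 must be the other value — set m_11 = 0.
Unit clause (m_12) forces m_12 = 1.
Unit clause (m_22') forces m_22 = 0.
Unit clause (m_21) forces m_21 = 1.
Unit clause (m_31') forces m_31 = 0.
Unit clause (m_32) forces m_32 = 1.
But (m_32') is also a unit clause — contradiction.
Either choice for m_11 ends in contradiction.

UNSATISFIABLE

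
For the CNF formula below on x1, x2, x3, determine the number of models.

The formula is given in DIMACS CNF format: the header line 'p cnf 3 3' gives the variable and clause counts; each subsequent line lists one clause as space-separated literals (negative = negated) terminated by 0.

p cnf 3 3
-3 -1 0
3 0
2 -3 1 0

There are 2^3 = 8 truth assignments over (x1, x2, x3).
Check each against the 3 clauses (columns in the order x1, x2, x3):
  F F F  ✗ fails (x3)
  F F T  ✗ fails (x2 ∨ ¬x3 ∨ x1)
  F T F  ✗ fails (x3)
  F T T  ✓ satisfies all
  T F F  ✗ fails (x3)
  T F T  ✗ fails (¬x3 ∨ ¬x1)
  T T F  ✗ fails (x3)
  T T T  ✗ fails (¬x3 ∨ ¬x1)
1 of the 8 rows is a model.

1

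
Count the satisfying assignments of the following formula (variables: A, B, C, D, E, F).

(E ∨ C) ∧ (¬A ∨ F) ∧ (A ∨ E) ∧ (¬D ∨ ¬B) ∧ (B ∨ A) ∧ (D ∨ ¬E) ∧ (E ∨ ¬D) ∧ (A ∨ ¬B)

4

There are 2^6 = 64 truth assignments over (A, B, C, D, E, F).
Split on E. With E = True, the clauses containing E are satisfied and ¬E drops from the rest; 2 of the 2^5 = 32 assignments to the other variables satisfy what remains.
With E = False, by the same count on the reduced clause set, 2 assignments work.
(One model: A=T, B=F, C=F, D=T, E=T, F=T.)
Total: 2 + 2 = 4.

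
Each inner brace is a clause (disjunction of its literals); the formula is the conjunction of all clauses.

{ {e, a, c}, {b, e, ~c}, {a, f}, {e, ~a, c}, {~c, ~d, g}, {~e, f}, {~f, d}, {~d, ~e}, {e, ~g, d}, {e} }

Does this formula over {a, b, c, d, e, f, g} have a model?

No

(e) alone gives e = 1.
(f) alone gives f = 1.
(d) alone gives d = 1.
But (~d) is also a unit clause — contradiction.
No assignment satisfies every clause.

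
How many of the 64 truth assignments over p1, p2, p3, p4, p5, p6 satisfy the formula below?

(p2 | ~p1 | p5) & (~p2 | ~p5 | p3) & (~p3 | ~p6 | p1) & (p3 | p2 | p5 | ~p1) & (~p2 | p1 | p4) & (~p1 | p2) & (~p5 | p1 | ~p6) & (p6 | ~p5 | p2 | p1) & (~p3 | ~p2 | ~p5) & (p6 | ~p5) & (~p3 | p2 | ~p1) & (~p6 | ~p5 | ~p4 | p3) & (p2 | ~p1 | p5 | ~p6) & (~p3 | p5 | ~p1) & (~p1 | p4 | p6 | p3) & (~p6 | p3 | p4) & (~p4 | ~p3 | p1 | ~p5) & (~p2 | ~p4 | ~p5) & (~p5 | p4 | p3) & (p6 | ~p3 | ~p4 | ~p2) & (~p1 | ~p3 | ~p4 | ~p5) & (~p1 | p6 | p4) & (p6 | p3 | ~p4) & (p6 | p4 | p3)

There are 2^6 = 64 truth assignments over (p1, p2, p3, p4, p5, p6).
Split on p1. With p1 = 1, the clauses containing p1 are satisfied and ~p1 drops from the rest; 1 of the 2^5 = 32 assignments to the other variables satisfy what remains.
With p1 = 0, by the same count on the reduced clause set, 4 assignments work.
(One model: p1=F, p2=F, p3=F, p4=T, p5=F, p6=T.)
Total: 1 + 4 = 5.

5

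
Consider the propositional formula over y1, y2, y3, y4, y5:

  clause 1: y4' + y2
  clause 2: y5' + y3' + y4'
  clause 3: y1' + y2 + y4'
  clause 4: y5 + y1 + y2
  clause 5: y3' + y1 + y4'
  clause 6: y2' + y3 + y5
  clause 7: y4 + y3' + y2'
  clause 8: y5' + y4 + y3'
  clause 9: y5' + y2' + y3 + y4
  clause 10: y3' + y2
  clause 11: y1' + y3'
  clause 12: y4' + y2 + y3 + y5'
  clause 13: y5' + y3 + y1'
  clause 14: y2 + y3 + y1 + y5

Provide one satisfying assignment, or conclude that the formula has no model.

Branch on y4: set y4 = 0.
Branch on y3: set y3 = 0.
Branch on y2: set y2 = 0.
Branch on y5: set y5 = 0.
(y1) alone gives y1 = 1.
All clauses are satisfied.

y1=1, y2=0, y3=0, y4=0, y5=0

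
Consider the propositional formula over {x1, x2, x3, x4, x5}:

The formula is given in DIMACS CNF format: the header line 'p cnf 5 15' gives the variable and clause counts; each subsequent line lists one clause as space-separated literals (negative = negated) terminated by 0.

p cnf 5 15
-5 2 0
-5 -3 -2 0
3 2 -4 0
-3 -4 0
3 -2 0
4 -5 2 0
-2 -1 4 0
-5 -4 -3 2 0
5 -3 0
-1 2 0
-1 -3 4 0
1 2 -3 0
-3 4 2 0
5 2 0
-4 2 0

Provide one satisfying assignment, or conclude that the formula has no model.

UNSATISFIABLE

Case x5 = False:
From the singleton clause (¬x3), x3 = False.
From the singleton clause (¬x2), x2 = False.
Now (x2) is unsatisfied and unit — conflict.
So x5 must be the other value — set x5 = True.
From the singleton clause (x2), x2 = True.
From the singleton clause (¬x3), x3 = False.
Now (x3) is unsatisfied and unit — conflict.
Neither x5 = True nor x5 = False works.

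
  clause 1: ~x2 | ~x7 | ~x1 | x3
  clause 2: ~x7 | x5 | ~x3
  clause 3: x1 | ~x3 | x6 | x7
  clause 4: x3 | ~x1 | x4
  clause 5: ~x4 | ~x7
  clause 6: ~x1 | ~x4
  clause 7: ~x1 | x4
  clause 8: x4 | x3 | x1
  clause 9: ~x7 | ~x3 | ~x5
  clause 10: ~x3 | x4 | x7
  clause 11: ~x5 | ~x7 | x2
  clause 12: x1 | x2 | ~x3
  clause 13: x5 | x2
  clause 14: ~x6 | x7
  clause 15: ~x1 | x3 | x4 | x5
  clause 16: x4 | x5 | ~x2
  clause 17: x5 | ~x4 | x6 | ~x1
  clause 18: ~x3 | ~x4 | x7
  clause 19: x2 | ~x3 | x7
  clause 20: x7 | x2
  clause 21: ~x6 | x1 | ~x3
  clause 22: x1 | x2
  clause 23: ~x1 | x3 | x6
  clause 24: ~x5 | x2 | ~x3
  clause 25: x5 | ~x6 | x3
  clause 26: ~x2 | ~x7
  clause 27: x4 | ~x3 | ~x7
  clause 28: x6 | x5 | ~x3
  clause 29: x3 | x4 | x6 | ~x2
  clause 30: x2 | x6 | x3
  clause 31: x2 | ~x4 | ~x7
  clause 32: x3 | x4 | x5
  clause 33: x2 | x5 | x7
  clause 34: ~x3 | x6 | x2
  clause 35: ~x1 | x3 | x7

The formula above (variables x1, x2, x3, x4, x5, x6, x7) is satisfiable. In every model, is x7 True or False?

False

Suppose x7 = 1.
From the singleton clause (~x4), x4 = 0.
From the singleton clause (~x1), x1 = 0.
From the singleton clause (x3), x3 = 1.
But (~x3) is also a unit clause — contradiction.
So every satisfying assignment has x7 = False.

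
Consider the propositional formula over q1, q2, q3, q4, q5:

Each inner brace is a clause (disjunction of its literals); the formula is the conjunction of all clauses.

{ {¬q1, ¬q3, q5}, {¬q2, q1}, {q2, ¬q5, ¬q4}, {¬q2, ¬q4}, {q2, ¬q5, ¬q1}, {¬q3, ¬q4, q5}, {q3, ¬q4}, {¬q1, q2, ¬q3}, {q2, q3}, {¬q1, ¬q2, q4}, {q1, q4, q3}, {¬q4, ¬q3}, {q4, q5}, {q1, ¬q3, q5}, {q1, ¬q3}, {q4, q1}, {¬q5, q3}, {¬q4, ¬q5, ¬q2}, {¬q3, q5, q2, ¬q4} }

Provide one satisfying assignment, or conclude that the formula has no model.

UNSATISFIABLE

Try q2 = False.
Unit clause (q3) forces q3 = True.
Unit clause (¬q1) forces q1 = False.
Now (q1) is unsatisfied and unit — conflict.
That branch fails; take q2 = True instead.
Unit clause (q1) forces q1 = True.
Unit clause (¬q4) forces q4 = False.
Now (q4) is unsatisfied and unit — conflict.
Neither q2 = True nor q2 = False works.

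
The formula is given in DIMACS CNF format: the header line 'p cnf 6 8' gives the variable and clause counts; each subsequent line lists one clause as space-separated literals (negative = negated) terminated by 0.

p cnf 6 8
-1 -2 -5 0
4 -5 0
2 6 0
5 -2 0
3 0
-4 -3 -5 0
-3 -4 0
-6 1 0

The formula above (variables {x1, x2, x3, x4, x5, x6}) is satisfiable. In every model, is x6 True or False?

True

Suppose x6 = False.
From the singleton clause (x2), x2 = True.
From the singleton clause (x5), x5 = True.
From the singleton clause (¬x1), x1 = False.
From the singleton clause (x4), x4 = True.
From the singleton clause (x3), x3 = True.
That conflicts with the unit clause (¬x3).
So every satisfying assignment has x6 = True.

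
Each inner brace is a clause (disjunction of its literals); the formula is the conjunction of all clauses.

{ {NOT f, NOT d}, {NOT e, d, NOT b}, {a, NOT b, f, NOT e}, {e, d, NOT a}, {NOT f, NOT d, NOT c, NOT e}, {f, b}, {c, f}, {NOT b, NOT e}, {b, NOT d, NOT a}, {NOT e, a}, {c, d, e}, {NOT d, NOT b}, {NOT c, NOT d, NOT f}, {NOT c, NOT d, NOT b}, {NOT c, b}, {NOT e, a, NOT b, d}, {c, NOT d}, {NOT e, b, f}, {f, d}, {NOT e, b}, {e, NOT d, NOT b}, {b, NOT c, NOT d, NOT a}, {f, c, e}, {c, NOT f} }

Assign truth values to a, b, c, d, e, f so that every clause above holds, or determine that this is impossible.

Suppose f = true.
Unit clause (NOT d) forces d = false.
Unit clause (c) forces c = true.
Unit clause (b) forces b = true.
Unit clause (NOT e) forces e = false.
Unit clause (NOT a) forces a = false.
This assignment satisfies each clause.

a: false, b: true, c: true, d: false, e: false, f: true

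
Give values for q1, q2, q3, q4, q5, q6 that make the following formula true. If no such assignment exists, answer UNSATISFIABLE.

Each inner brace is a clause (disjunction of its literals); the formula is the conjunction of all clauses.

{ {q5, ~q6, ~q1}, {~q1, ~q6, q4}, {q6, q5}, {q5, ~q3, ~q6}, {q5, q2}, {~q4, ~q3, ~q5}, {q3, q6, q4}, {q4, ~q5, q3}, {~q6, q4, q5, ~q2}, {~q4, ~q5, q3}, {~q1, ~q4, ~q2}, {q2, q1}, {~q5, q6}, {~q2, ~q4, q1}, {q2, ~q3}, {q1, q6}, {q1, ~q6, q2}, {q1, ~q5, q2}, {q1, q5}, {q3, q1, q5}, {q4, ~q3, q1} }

Branch on q6: set q6 = 1.
Branch on q5: set q5 = 1.
Branch on q1: set q1 = 0.
The clause (q2) is unit, so q2 = 1.
The clause (~q4) is unit, so q4 = 0.
The clause (q3) is unit, so q3 = 1.
That conflicts with the unit clause (~q3).
So q1 must be the other value — set q1 = 1.
The clause (q4) is unit, so q4 = 1.
The clause (~q3) is unit, so q3 = 0.
That conflicts with the unit clause (q3).
Both values of q1 lead to a conflict.
So q5 must be the other value — set q5 = 0.
The clause (~q1) is unit, so q1 = 0.
That conflicts with the unit clause (q1).
Both values of q5 lead to a conflict.
So q6 must be the other value — set q6 = 0.
The clause (q5) is unit, so q5 = 1.
That conflicts with the unit clause (~q5).
Both values of q6 lead to a conflict.

UNSATISFIABLE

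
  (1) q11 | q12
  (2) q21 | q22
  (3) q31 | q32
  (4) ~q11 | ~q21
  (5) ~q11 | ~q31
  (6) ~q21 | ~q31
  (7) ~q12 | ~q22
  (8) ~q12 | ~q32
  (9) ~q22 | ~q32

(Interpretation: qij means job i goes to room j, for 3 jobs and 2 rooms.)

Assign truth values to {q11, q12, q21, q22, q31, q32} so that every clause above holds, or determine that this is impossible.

Try q11 = 1.
(~q21) alone gives q21 = 0.
(q22) alone gives q22 = 1.
(~q31) alone gives q31 = 0.
(q32) alone gives q32 = 1.
Now (~q32) is unsatisfied and unit — conflict.
Backtrack on q11: now try q11 = 0.
(q12) alone gives q12 = 1.
(~q22) alone gives q22 = 0.
(q21) alone gives q21 = 1.
(~q31) alone gives q31 = 0.
(q32) alone gives q32 = 1.
Now (~q32) is unsatisfied and unit — conflict.
Either choice for q11 ends in contradiction.

UNSATISFIABLE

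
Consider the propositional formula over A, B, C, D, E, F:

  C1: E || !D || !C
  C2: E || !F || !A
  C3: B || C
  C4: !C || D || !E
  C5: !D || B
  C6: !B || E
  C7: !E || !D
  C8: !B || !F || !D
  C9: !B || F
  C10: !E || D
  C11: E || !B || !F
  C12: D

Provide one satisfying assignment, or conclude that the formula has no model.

UNSATISFIABLE

From the singleton clause (D), D = true.
From the singleton clause (B), B = true.
From the singleton clause (E), E = true.
Now (!E) is unsatisfied and unit — conflict.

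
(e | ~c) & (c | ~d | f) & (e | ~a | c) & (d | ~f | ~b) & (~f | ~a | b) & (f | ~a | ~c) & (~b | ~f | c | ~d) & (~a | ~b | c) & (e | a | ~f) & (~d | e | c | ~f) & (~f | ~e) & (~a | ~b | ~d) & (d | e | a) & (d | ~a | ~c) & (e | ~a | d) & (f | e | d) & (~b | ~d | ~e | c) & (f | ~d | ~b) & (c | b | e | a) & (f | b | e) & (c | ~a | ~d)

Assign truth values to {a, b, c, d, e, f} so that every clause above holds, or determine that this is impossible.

a ↦ 0; b ↦ 0; c ↦ 0; d ↦ 0; e ↦ 1; f ↦ 0

Branch on e: set e = 1.
From the singleton clause (~f), f = 0.
Branch on c: set c = 0.
From the singleton clause (~d), d = 0.
Branch on a: set a = 0.
No clause remains; b is free.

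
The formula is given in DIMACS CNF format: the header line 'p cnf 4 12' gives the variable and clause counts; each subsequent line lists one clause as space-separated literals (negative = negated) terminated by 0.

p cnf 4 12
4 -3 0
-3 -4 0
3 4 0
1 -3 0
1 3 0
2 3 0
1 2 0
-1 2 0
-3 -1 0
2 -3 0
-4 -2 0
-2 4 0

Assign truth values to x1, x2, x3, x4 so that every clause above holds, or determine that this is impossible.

Case x4 = True:
From the singleton clause (¬x3), x3 = False.
From the singleton clause (x1), x1 = True.
From the singleton clause (x2), x2 = True.
That conflicts with the unit clause (¬x2).
So x4 must be the other value — set x4 = False.
From the singleton clause (¬x3), x3 = False.
That conflicts with the unit clause (x3).
Either choice for x4 ends in contradiction.

UNSATISFIABLE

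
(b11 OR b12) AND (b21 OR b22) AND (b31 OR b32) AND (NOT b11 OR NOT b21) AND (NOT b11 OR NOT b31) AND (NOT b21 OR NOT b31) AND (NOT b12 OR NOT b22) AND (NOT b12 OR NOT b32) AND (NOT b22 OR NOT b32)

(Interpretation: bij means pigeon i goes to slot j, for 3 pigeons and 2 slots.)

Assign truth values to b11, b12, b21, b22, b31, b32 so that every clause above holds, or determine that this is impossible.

UNSATISFIABLE

Suppose b11 = true.
From the singleton clause (NOT b21), b21 = false.
From the singleton clause (b22), b22 = true.
From the singleton clause (NOT b31), b31 = false.
From the singleton clause (b32), b32 = true.
Now (NOT b32) is unsatisfied and unit — conflict.
Undo b11 and try b11 = false.
From the singleton clause (b12), b12 = true.
From the singleton clause (NOT b22), b22 = false.
From the singleton clause (b21), b21 = true.
From the singleton clause (NOT b31), b31 = false.
From the singleton clause (b32), b32 = true.
Now (NOT b32) is unsatisfied and unit — conflict.
Either choice for b11 ends in contradiction.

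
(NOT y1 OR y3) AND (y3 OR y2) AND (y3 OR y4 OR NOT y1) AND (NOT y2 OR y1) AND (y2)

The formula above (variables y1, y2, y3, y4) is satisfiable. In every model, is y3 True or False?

True

Suppose y3 = false.
The clause (NOT y1) is unit, so y1 = false.
The clause (y2) is unit, so y2 = true.
Now (NOT y2) is unsatisfied and unit — conflict.
So every satisfying assignment has y3 = True.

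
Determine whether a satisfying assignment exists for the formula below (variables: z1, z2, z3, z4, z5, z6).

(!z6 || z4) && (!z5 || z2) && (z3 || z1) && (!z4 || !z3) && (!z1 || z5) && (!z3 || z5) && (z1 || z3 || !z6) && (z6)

Yes

(z6) alone gives z6 = true.
(z4) alone gives z4 = true.
(!z3) alone gives z3 = false.
(z1) alone gives z1 = true.
(z5) alone gives z5 = true.
(z2) alone gives z2 = true.
This assignment satisfies each clause.
A satisfying assignment: z1=true,  z2=true,  z3=false,  z4=true,  z5=true,  z6=true.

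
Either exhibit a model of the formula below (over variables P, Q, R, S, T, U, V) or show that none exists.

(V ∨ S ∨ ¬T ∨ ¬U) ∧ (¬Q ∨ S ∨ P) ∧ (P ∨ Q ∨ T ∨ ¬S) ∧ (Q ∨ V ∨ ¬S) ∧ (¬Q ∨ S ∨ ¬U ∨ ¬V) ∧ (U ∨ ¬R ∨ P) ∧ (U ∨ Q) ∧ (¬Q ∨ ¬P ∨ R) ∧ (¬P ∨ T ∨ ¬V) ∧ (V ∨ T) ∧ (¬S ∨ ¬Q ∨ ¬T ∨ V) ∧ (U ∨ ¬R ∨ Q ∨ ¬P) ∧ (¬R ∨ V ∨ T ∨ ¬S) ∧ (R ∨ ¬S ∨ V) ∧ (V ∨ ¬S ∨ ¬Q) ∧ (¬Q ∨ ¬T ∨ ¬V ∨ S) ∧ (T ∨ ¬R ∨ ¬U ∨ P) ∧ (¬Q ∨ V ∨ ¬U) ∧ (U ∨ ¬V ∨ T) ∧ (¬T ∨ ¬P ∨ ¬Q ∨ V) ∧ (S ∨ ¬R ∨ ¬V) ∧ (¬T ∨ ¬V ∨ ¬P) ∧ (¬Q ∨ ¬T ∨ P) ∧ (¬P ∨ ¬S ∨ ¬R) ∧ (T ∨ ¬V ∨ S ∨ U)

P=False,  Q=False,  R=False,  S=False,  T=True,  U=True,  V=True

Branch on U: set U = True.
Branch on V: set V = True.
Branch on Q: set Q = False.
Branch on P: set P = False.
Branch on T: set T = True.
Branch on S: set S = False.
The clause (¬R) is unit, so R = False.
Every clause now holds.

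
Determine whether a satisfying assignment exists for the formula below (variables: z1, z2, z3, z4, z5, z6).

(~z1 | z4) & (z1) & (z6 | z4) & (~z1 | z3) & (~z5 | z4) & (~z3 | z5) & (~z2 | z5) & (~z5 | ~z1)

The clause (z1) is unit, so z1 = 1.
The clause (z4) is unit, so z4 = 1.
The clause (z3) is unit, so z3 = 1.
The clause (z5) is unit, so z5 = 1.
That conflicts with the unit clause (~z5).
No assignment satisfies every clause.

No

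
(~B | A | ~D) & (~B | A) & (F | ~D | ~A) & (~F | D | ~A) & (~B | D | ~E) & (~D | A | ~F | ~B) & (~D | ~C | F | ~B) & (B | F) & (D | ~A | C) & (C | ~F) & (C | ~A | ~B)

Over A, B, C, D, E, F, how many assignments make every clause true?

There are 2^6 = 64 truth assignments over (A, B, C, D, E, F).
Split on E. With E = 1, the clauses containing E are satisfied and ~E drops from the rest; 4 of the 2^5 = 32 assignments to the other variables satisfy what remains.
With E = 0, by the same count on the reduced clause set, 5 assignments work.
Total: 4 + 5 = 9.

9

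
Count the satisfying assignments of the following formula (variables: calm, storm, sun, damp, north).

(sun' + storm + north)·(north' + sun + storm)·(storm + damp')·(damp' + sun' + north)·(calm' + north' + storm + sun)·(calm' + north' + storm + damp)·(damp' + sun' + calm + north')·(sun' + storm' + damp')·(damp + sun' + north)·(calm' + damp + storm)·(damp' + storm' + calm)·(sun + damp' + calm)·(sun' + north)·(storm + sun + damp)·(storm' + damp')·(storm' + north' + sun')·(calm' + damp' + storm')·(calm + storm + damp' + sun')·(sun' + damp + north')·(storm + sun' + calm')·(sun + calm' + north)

There are 2^5 = 32 truth assignments over (calm, storm, sun, damp, north).
Split on damp. With damp = 1, the clauses containing damp are satisfied and damp' drops from the rest; 0 of the 2^4 = 16 assignments to the other variables satisfy what remains.
With damp = 0, by the same count on the reduced clause set, 3 assignments work.
Total: 0 + 3 = 3.

3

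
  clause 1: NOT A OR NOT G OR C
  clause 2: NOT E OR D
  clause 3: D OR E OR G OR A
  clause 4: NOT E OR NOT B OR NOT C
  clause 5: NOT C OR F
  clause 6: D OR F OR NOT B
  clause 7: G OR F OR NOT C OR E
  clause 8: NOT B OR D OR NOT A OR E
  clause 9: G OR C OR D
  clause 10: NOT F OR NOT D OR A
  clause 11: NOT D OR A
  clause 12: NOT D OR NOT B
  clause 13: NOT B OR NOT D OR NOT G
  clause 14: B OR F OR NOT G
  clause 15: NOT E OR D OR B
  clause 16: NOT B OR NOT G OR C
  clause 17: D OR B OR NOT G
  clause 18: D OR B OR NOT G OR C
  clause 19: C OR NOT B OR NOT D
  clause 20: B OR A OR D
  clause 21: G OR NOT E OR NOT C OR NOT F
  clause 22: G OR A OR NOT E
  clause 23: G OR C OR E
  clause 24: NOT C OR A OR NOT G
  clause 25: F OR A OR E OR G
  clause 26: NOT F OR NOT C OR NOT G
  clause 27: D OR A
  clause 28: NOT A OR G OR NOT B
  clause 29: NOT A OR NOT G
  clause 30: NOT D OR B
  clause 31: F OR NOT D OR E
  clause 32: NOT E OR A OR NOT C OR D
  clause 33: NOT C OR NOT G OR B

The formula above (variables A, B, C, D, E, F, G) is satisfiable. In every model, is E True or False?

Suppose E = true.
Unit clause (D) forces D = true.
Unit clause (A) forces A = true.
Unit clause (NOT B) forces B = false.
But (B) is also a unit clause — contradiction.
So every satisfying assignment has E = False.

False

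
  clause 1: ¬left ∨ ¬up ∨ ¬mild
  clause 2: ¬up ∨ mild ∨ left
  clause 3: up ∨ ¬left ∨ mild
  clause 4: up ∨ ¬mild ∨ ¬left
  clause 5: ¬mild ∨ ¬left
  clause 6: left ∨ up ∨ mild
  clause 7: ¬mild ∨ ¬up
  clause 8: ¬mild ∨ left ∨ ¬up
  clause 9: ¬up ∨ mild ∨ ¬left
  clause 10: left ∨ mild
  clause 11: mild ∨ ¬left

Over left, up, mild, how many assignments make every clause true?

There are 2^3 = 8 truth assignments over (left, up, mild).
Split on up. With up = True, the clauses containing up are satisfied and ¬up drops from the rest; 0 of the 2^2 = 4 assignments to the other variables satisfy what remains.
With up = False, by the same count on the reduced clause set, 1 assignment works.
Total: 0 + 1 = 1.

1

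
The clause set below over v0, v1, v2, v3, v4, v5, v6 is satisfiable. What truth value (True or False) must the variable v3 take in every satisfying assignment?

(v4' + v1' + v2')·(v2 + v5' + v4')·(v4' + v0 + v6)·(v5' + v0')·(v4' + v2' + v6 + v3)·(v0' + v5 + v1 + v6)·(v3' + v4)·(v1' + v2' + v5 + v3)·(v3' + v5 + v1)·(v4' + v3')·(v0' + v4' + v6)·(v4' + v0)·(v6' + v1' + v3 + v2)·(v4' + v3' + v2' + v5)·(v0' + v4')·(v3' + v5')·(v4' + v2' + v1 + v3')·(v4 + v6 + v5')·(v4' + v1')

Suppose v3 = 1.
(v4) alone gives v4 = 1.
That conflicts with the unit clause (v4').
So every satisfying assignment has v3 = False.

False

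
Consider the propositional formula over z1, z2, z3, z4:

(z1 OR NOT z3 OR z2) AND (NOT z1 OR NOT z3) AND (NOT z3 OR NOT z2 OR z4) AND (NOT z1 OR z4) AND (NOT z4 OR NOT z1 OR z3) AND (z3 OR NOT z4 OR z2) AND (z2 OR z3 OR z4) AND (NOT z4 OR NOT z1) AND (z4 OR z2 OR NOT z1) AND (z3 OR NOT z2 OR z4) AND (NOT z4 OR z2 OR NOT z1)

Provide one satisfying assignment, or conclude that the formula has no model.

Case z1 = false:
Case z3 = false:
Case z4 = true:
The clause (z2) is unit, so z2 = true.
All clauses are satisfied.

z1 ↦ false; z2 ↦ true; z3 ↦ false; z4 ↦ true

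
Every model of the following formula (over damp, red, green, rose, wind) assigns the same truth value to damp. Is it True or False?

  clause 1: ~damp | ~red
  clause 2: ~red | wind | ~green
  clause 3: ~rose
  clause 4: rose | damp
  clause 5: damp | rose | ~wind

True

Suppose damp = 0.
From the singleton clause (~rose), rose = 0.
Now (rose) is unsatisfied and unit — conflict.
So every satisfying assignment has damp = True.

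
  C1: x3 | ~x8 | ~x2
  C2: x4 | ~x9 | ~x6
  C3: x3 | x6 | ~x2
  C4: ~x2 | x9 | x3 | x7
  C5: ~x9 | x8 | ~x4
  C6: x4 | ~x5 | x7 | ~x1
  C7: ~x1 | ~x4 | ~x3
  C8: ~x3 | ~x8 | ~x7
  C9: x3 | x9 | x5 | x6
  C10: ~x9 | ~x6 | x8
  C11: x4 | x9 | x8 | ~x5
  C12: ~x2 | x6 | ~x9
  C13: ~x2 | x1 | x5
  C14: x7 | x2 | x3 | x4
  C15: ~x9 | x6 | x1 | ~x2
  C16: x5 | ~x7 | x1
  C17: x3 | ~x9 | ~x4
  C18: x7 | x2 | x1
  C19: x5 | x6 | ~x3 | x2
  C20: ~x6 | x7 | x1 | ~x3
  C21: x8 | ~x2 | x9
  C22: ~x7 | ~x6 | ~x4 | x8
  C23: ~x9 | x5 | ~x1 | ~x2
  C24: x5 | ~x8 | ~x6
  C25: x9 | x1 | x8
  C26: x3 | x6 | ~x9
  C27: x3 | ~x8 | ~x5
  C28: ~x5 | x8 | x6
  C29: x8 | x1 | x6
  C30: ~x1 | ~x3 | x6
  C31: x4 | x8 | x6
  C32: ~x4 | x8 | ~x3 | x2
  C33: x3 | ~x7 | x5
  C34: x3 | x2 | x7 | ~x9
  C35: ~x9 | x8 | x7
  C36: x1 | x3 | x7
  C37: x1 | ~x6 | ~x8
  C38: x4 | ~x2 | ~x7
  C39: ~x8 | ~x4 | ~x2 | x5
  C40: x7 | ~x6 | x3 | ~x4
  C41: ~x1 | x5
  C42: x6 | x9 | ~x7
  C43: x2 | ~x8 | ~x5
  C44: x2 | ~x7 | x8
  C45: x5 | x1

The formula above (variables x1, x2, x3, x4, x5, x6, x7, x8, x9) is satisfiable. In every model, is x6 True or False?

False

Suppose x6 = 1.
Branch on x4: set x4 = 1.
Branch on x9: set x9 = 0.
Branch on x1: set x1 = 0.
The clause (x8) is unit, so x8 = 1.
That conflicts with the unit clause (~x8).
Undo x1 and try x1 = 1.
The clause (~x3) is unit, so x3 = 0.
The clause (x7) is unit, so x7 = 1.
The clause (x8) is unit, so x8 = 1.
The clause (~x2) is unit, so x2 = 0.
The clause (x5) is unit, so x5 = 1.
That conflicts with the unit clause (~x5).
Neither x1 = 1 nor x1 = 0 works.
Undo x9 and try x9 = 1.
The clause (x8) is unit, so x8 = 1.
The clause (x3) is unit, so x3 = 1.
The clause (~x1) is unit, so x1 = 0.
That conflicts with the unit clause (x1).
Neither x9 = 1 nor x9 = 0 works.
Undo x4 and try x4 = 0.
The clause (~x9) is unit, so x9 = 0.
Branch on x8: set x8 = 1.
The clause (x5) is unit, so x5 = 1.
The clause (x3) is unit, so x3 = 1.
The clause (~x7) is unit, so x7 = 0.
The clause (~x1) is unit, so x1 = 0.
That conflicts with the unit clause (x1).
Undo x8 and try x8 = 0.
The clause (~x5) is unit, so x5 = 0.
The clause (~x2) is unit, so x2 = 0.
The clause (x1) is unit, so x1 = 1.
That conflicts with the unit clause (~x1).
Neither x8 = 1 nor x8 = 0 works.
Neither x4 = 1 nor x4 = 0 works.
So every satisfying assignment has x6 = False.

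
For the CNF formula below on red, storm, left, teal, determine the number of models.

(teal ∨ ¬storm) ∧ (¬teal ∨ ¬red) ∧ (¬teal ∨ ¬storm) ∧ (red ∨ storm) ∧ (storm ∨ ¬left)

There are 2^4 = 16 truth assignments over (red, storm, left, teal).
Split on storm. With storm = True, the clauses containing storm are satisfied and ¬storm drops from the rest; 0 of the 2^3 = 8 assignments to the other variables satisfy what remains.
With storm = False, by the same count on the reduced clause set, 1 assignment works.
(One model: red=T, storm=F, left=F, teal=F.)
Total: 0 + 1 = 1.

1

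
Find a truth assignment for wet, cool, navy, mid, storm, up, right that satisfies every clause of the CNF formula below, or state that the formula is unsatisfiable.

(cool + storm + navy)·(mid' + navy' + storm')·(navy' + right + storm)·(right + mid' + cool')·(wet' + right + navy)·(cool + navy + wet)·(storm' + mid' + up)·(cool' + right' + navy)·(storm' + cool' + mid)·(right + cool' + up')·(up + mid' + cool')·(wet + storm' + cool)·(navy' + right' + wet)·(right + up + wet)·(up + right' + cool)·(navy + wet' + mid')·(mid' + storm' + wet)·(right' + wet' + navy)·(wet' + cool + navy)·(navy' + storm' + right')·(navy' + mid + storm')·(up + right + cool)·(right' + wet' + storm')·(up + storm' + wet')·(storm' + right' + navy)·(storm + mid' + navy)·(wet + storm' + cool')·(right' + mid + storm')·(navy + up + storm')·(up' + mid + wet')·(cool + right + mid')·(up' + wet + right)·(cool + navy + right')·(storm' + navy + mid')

Branch on cool: set cool = 1.
Branch on right: set right = 1.
Unit clause (navy) forces navy = 1.
Unit clause (wet) forces wet = 1.
Unit clause (storm') forces storm = 0.
Branch on up: set up = 0.
Unit clause (mid') forces mid = 0.
This assignment satisfies each clause.

wet=1; cool=1; navy=1; mid=0; storm=0; up=0; right=1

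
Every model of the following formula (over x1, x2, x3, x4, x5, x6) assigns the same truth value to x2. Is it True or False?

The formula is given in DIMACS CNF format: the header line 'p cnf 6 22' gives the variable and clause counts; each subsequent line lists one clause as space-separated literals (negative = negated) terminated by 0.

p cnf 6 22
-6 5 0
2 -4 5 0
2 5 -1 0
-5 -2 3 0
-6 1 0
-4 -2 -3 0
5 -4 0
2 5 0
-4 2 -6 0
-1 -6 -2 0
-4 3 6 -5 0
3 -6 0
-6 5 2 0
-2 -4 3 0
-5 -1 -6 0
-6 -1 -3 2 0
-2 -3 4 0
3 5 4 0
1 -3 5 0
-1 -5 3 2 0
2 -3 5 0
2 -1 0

False

Suppose x2 = True.
Branch on x6: set x6 = False.
Branch on x5: set x5 = False.
From the singleton clause (¬x4), x4 = False.
From the singleton clause (¬x3), x3 = False.
Now (x3) is unsatisfied and unit — conflict.
So x5 must be the other value — set x5 = True.
From the singleton clause (x3), x3 = True.
From the singleton clause (¬x4), x4 = False.
Now (x4) is unsatisfied and unit — conflict.
Both values of x5 lead to a conflict.
So x6 must be the other value — set x6 = True.
From the singleton clause (x5), x5 = True.
From the singleton clause (x3), x3 = True.
From the singleton clause (x1), x1 = True.
Now (¬x1) is unsatisfied and unit — conflict.
Both values of x6 lead to a conflict.
So every satisfying assignment has x2 = False.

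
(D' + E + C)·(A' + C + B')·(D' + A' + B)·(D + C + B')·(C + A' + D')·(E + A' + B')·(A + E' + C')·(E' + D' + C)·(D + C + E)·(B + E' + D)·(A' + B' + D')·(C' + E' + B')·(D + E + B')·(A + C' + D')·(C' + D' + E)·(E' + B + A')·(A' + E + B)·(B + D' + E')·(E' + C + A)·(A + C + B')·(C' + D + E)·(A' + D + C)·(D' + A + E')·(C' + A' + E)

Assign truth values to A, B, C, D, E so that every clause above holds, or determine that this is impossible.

UNSATISFIABLE

Branch on D: set D = 0.
Branch on C: set C = 1.
The clause (E) is unit, so E = 1.
The clause (A) is unit, so A = 1.
The clause (B) is unit, so B = 1.
That conflicts with the unit clause (B').
So C must be the other value — set C = 0.
The clause (B') is unit, so B = 0.
The clause (E) is unit, so E = 1.
That conflicts with the unit clause (E').
Either choice for C ends in contradiction.
So D must be the other value — set D = 1.
Branch on E: set E = 1.
The clause (C) is unit, so C = 1.
The clause (A) is unit, so A = 1.
The clause (B) is unit, so B = 1.
That conflicts with the unit clause (B').
So E must be the other value — set E = 0.
The clause (C) is unit, so C = 1.
That conflicts with the unit clause (C').
Either choice for E ends in contradiction.
Either choice for D ends in contradiction.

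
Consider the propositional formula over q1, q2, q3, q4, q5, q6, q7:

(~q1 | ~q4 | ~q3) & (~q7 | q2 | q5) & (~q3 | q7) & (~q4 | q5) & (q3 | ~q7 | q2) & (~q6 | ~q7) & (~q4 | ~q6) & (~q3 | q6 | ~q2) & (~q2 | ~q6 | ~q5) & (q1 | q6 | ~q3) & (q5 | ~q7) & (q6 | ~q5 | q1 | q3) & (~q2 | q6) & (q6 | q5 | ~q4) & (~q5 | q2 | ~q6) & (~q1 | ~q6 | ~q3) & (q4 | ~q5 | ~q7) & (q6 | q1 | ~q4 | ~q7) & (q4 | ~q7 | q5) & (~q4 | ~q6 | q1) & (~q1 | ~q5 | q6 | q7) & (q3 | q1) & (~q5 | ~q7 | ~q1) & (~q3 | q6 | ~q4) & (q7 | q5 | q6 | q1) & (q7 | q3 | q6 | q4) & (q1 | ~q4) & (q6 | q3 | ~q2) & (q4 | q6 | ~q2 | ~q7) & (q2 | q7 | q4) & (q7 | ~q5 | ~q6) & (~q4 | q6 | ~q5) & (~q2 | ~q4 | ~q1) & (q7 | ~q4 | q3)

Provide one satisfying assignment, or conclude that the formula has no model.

q1 ↦ 1; q2 ↦ 1; q3 ↦ 0; q4 ↦ 0; q5 ↦ 0; q6 ↦ 1; q7 ↦ 0

Case q3 = 0:
From the singleton clause (q1), q1 = 1.
Case q4 = 0:
Case q7 = 0:
From the singleton clause (q6), q6 = 1.
From the singleton clause (q2), q2 = 1.
From the singleton clause (~q5), q5 = 0.
Every clause now holds.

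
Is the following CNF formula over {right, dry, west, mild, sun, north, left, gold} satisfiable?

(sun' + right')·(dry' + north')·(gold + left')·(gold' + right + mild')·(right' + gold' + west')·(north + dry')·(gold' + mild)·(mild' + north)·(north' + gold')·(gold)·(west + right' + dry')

No, unsatisfiable

Unit clause (gold) forces gold = 1.
Unit clause (mild) forces mild = 1.
Unit clause (right) forces right = 1.
Unit clause (sun') forces sun = 0.
Unit clause (west') forces west = 0.
Unit clause (north) forces north = 1.
Now (north') is unsatisfied and unit — conflict.
No assignment satisfies every clause.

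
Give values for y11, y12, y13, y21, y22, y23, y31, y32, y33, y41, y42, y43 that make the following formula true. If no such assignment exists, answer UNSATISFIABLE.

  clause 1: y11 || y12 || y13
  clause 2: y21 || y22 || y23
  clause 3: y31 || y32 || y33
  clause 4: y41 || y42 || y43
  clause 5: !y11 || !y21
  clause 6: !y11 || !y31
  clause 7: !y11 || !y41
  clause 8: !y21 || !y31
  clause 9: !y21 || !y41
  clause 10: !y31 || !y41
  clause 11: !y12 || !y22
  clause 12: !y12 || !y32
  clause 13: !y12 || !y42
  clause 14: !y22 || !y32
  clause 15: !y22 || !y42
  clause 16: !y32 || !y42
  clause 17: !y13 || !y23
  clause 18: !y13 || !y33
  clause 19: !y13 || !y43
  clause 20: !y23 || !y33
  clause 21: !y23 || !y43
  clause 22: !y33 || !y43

Case y11 = false:
Case y12 = true:
The clause (!y22) is unit, so y22 = false.
The clause (!y32) is unit, so y32 = false.
The clause (!y42) is unit, so y42 = false.
Case y21 = true:
The clause (!y31) is unit, so y31 = false.
The clause (y33) is unit, so y33 = true.
The clause (!y41) is unit, so y41 = false.
The clause (y43) is unit, so y43 = true.
Now (!y43) is unsatisfied and unit — conflict.
Undo y21 and try y21 = false.
The clause (y23) is unit, so y23 = true.
The clause (!y13) is unit, so y13 = false.
The clause (!y33) is unit, so y33 = false.
The clause (y31) is unit, so y31 = true.
The clause (!y41) is unit, so y41 = false.
The clause (y43) is unit, so y43 = true.
Now (!y43) is unsatisfied and unit — conflict.
Neither y21 = true nor y21 = false works.
Undo y12 and try y12 = false.
The clause (y13) is unit, so y13 = true.
The clause (!y23) is unit, so y23 = false.
The clause (!y33) is unit, so y33 = false.
The clause (!y43) is unit, so y43 = false.
Case y21 = true:
The clause (!y31) is unit, so y31 = false.
The clause (y32) is unit, so y32 = true.
The clause (!y41) is unit, so y41 = false.
The clause (y42) is unit, so y42 = true.
Now (!y42) is unsatisfied and unit — conflict.
Undo y21 and try y21 = false.
The clause (y22) is unit, so y22 = true.
The clause (!y32) is unit, so y32 = false.
The clause (y31) is unit, so y31 = true.
The clause (!y41) is unit, so y41 = false.
The clause (y42) is unit, so y42 = true.
Now (!y42) is unsatisfied and unit — conflict.
Neither y21 = true nor y21 = false works.
Neither y12 = true nor y12 = false works.
Undo y11 and try y11 = true.
The clause (!y21) is unit, so y21 = false.
The clause (!y31) is unit, so y31 = false.
The clause (!y41) is unit, so y41 = false.
Case y22 = true:
The clause (!y12) is unit, so y12 = false.
The clause (!y32) is unit, so y32 = false.
The clause (y33) is unit, so y33 = true.
The clause (!y42) is unit, so y42 = false.
The clause (y43) is unit, so y43 = true.
Now (!y43) is unsatisfied and unit — conflict.
Undo y22 and try y22 = false.
The clause (y23) is unit, so y23 = true.
The clause (!y13) is unit, so y13 = false.
The clause (!y33) is unit, so y33 = false.
The clause (y32) is unit, so y32 = true.
The clause (!y12) is unit, so y12 = false.
The clause (!y42) is unit, so y42 = false.
The clause (y43) is unit, so y43 = true.
Now (!y43) is unsatisfied and unit — conflict.
Neither y22 = true nor y22 = false works.
Neither y11 = true nor y11 = false works.

UNSATISFIABLE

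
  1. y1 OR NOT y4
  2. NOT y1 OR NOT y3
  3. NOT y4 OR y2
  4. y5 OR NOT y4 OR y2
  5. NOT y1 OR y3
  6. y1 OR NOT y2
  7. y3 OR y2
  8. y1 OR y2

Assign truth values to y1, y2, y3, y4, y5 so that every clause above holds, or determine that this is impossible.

UNSATISFIABLE

Case y1 = true:
Unit clause (NOT y3) forces y3 = false.
That conflicts with the unit clause (y3).
That branch fails; take y1 = false instead.
Unit clause (NOT y4) forces y4 = false.
Unit clause (NOT y2) forces y2 = false.
That conflicts with the unit clause (y2).
Both values of y1 lead to a conflict.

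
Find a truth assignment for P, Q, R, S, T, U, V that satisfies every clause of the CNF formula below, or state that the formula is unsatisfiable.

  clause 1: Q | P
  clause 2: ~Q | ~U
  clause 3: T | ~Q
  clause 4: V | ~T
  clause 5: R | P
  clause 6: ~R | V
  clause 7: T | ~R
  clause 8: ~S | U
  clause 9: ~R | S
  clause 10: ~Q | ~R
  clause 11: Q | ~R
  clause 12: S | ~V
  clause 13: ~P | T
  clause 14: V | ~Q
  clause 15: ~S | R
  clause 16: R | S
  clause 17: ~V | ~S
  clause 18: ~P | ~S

Try Q = 1.
Unit clause (~U) forces U = 0.
Unit clause (T) forces T = 1.
Unit clause (V) forces V = 1.
Unit clause (~S) forces S = 0.
That conflicts with the unit clause (S).
That branch fails; take Q = 0 instead.
Unit clause (P) forces P = 1.
Unit clause (~R) forces R = 0.
Unit clause (T) forces T = 1.
Unit clause (V) forces V = 1.
Unit clause (S) forces S = 1.
That conflicts with the unit clause (~S).
Either choice for Q ends in contradiction.

UNSATISFIABLE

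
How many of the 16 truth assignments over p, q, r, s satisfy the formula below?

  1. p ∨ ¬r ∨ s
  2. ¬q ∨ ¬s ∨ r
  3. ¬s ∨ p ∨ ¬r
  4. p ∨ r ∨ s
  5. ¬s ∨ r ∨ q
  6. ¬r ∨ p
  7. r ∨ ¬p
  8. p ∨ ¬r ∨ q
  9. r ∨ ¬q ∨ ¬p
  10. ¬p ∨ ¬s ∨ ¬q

3

There are 2^4 = 16 truth assignments over (p, q, r, s).
Check each against the 10 clauses (columns in the order p, q, r, s):
  F F F F  ✗ fails (p ∨ r ∨ s)
  F F F T  ✗ fails (¬s ∨ r ∨ q)
  F F T F  ✗ fails (p ∨ ¬r ∨ s)
  F F T T  ✗ fails (¬s ∨ p ∨ ¬r)
  F T F F  ✗ fails (p ∨ r ∨ s)
  F T F T  ✗ fails (¬q ∨ ¬s ∨ r)
  F T T F  ✗ fails (p ∨ ¬r ∨ s)
  F T T T  ✗ fails (¬s ∨ p ∨ ¬r)
  T F F F  ✗ fails (r ∨ ¬p)
  T F F T  ✗ fails (¬s ∨ r ∨ q)
  T F T F  ✓ satisfies all
  T F T T  ✓ satisfies all
  T T F F  ✗ fails (r ∨ ¬p)
  T T F T  ✗ fails (¬q ∨ ¬s ∨ r)
  T T T F  ✓ satisfies all
  T T T T  ✗ fails (¬p ∨ ¬s ∨ ¬q)
3 of the 16 rows are models.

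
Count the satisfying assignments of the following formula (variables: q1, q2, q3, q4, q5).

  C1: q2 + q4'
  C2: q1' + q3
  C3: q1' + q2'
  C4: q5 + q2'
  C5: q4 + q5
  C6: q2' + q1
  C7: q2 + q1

1

There are 2^5 = 32 truth assignments over (q1, q2, q3, q4, q5).
Split on q3. With q3 = 1, the clauses containing q3 are satisfied and q3' drops from the rest; 1 of the 2^4 = 16 assignments to the other variables satisfy what remains.
With q3 = 0, by the same count on the reduced clause set, 0 assignments work.
Total: 1 + 0 = 1.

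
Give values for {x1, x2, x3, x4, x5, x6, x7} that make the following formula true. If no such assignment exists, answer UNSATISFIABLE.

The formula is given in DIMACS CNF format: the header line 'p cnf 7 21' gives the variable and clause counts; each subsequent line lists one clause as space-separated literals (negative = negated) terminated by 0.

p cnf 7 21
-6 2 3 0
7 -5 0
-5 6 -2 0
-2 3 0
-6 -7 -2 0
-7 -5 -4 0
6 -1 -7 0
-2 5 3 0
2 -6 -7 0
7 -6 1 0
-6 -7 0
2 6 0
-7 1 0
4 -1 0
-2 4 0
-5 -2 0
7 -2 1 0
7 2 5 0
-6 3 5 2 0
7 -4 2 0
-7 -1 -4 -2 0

x1 ↦ True,  x2 ↦ True,  x3 ↦ True,  x4 ↦ True,  x5 ↦ False,  x6 ↦ False,  x7 ↦ False

Try x7 = False.
The clause (¬x5) is unit, so x5 = False.
The clause (x2) is unit, so x2 = True.
The clause (x3) is unit, so x3 = True.
The clause (x4) is unit, so x4 = True.
The clause (x1) is unit, so x1 = True.
All clauses hold; x6 can take either value.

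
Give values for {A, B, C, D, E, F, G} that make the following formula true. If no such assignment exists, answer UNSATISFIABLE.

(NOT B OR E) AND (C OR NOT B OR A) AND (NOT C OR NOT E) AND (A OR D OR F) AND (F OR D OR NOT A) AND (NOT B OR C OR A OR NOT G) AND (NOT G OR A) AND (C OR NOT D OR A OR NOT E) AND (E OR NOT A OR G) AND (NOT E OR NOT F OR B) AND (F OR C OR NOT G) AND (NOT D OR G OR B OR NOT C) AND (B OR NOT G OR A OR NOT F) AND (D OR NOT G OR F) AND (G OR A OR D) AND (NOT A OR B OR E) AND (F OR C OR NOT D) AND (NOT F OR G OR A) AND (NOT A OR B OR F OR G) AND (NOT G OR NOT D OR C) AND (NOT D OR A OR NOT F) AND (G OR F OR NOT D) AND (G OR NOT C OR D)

A=true,  B=true,  C=false,  D=false,  E=true,  F=true,  G=false

Suppose B = true.
From the singleton clause (E), E = true.
From the singleton clause (NOT C), C = false.
From the singleton clause (A), A = true.
Suppose F = true.
Suppose G = false.
All clauses hold; D can take either value.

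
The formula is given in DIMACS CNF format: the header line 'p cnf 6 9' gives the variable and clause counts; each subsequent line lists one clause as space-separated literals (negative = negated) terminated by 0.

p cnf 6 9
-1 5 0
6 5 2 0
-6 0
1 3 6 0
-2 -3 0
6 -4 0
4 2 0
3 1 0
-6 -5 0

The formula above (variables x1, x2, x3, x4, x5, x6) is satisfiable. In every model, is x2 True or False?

True

Suppose x2 = False.
(¬x6) alone gives x6 = False.
(x5) alone gives x5 = True.
(¬x4) alone gives x4 = False.
But (x4) is also a unit clause — contradiction.
So every satisfying assignment has x2 = True.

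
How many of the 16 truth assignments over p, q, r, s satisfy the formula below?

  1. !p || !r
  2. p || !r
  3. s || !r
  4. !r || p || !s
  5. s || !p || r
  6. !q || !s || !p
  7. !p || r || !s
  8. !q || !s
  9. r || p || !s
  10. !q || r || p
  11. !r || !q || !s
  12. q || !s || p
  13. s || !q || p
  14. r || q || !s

1

There are 2^4 = 16 truth assignments over (p, q, r, s).
Check each against the 14 clauses (columns in the order p, q, r, s):
  F F F F  ✓ satisfies all
  F F F T  ✗ fails (r || p || !s)
  F F T F  ✗ fails (p || !r)
  F F T T  ✗ fails (p || !r)
  F T F F  ✗ fails (!q || r || p)
  F T F T  ✗ fails (!q || !s)
  F T T F  ✗ fails (p || !r)
  F T T T  ✗ fails (p || !r)
  T F F F  ✗ fails (s || !p || r)
  T F F T  ✗ fails (!p || r || !s)
  T F T F  ✗ fails (!p || !r)
  T F T T  ✗ fails (!p || !r)
  T T F F  ✗ fails (s || !p || r)
  T T F T  ✗ fails (!q || !s || !p)
  T T T F  ✗ fails (!p || !r)
  T T T T  ✗ fails (!p || !r)
1 of the 16 rows is a model.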